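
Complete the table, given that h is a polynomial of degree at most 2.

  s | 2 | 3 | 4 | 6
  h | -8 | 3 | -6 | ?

-84

The 3 known values determine h uniquely (degree ≤ 2).
Evaluate each Lagrange basis at s = 6:
L_0(6) = (3)·(2)/[(-1)·(-2)] = 3
L_1(6) = (4)·(2)/[(1)·(-1)] = -8
L_2(6) = (4)·(3)/[(2)·(1)] = 6
Sum: (-8)·(3) + 3·(-8) + (-6)·(6) = -84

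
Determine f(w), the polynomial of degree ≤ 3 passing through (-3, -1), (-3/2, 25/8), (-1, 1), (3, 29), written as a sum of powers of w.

f(w) = w^3 + 2w^2 - 4w - 4

Newton's divided differences:
f[-3,-3/2] = (25/8 - (-1)) / (-3/2 - (-3)) = 11/4
f[-3/2,-1] = (1 - 25/8) / (-1 - (-3/2)) = -17/4
f[-1,3] = (29 - 1) / (3 - (-1)) = 7
f[-3,-3/2,-1] = (-17/4 - 11/4) / (-1 - (-3)) = -7/2
f[-3/2,-1,3] = (7 - (-17/4)) / (3 - (-3/2)) = 5/2
f[-3,-3/2,-1,3] = (5/2 - (-7/2)) / (3 - (-3)) = 1
f(w) = -1 + (11/4)·(w + 3) + (-7/2)·(w + 3)(w + 3/2) + 1·(w + 3)(w + 3/2)(w + 1)
Expanding: f(w) = w^3 + 2w^2 - 4w - 4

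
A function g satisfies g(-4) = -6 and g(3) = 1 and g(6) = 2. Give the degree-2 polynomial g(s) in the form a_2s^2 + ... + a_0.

Build the Lagrange basis polynomials:
L_0(s) = (s - 3)(s - 6) / [70] = (1/70)s^2 - (9/70)s + 9/35
L_1(s) = (s + 4)(s - 6) / [-21] = -(1/21)s^2 + (2/21)s + 8/7
L_2(s) = (s + 4)(s - 3) / [30] = (1/30)s^2 + (1/30)s - 2/5
g(s) = (-6)·L_0 + 1·L_1 + 2·L_2
  (-6)·L_0(s) = -(3/35)s^2 + (27/35)s - 54/35
  1·L_1(s) = -(1/21)s^2 + (2/21)s + 8/7
  2·L_2(s) = (1/15)s^2 + (1/15)s - 4/5
Adding term by term: -(1/15)s^2 + (14/15)s - 6/5

g(s) = -(1/15)s^2 + (14/15)s - 6/5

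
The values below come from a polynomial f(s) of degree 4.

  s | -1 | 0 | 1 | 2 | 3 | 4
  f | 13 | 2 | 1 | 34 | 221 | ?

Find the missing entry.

The 5 known values determine f uniquely (degree ≤ 4).
Evaluate each Lagrange basis at s = 4:
L_0(4) = (4)·(3)·(2)·(1)/[(-1)·(-2)·(-3)·(-4)] = 1
L_1(4) = (5)·(3)·(2)·(1)/[(1)·(-1)·(-2)·(-3)] = -5
L_2(4) = (5)·(4)·(2)·(1)/[(2)·(1)·(-1)·(-2)] = 10
L_3(4) = (5)·(4)·(3)·(1)/[(3)·(2)·(1)·(-1)] = -10
L_4(4) = (5)·(4)·(3)·(2)/[(4)·(3)·(2)·(1)] = 5
Sum: 13·(1) + 2·(-5) + 1·(10) + 34·(-10) + 221·(5) = 778

778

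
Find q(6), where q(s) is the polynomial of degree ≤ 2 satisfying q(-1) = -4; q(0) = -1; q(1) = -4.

-109

L_0(6) = (6)·(5)/[(-1)·(-2)] = 15
L_1(6) = (7)·(5)/[(1)·(-1)] = -35
L_2(6) = (7)·(6)/[(2)·(1)] = 21
Sum: (-4)·(15) + (-1)·(-35) + (-4)·(21) = -109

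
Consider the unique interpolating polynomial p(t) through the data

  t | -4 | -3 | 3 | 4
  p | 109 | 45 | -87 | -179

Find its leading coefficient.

Build the Lagrange basis polynomials:
L_0(t) = (t + 3)(t - 3)(t - 4) / [-56] = -(1/56)t^3 + (1/14)t^2 + (9/56)t - 9/14
L_1(t) = (t + 4)(t - 3)(t - 4) / [42] = (1/42)t^3 - (1/14)t^2 - (8/21)t + 8/7
L_2(t) = (t + 4)(t + 3)(t - 4) / [-42] = -(1/42)t^3 - (1/14)t^2 + (8/21)t + 8/7
L_3(t) = (t + 4)(t + 3)(t - 3) / [56] = (1/56)t^3 + (1/14)t^2 - (9/56)t - 9/14
p(t) = 109·L_0 + 45·L_1 + (-87)·L_2 + (-179)·L_3
Only the coefficient of t^3 is needed; take it from each L_i and combine:
109·(-1/56) + 45·(1/42) + (-87)·(-1/42) + (-179)·(1/56) = -2

-2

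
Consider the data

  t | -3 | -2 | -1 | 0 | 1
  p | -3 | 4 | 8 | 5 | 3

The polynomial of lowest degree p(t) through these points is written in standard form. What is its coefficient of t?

L_0(t) = (t + 2)(t + 1)t(t - 1) / [24] = (1/24)t^4 + (1/12)t^3 - (1/24)t^2 - (1/12)t
L_1(t) = (t + 3)(t + 1)t(t - 1) / [-6] = -(1/6)t^4 - (1/2)t^3 + (1/6)t^2 + (1/2)t
L_2(t) = (t + 3)(t + 2)t(t - 1) / [4] = (1/4)t^4 + t^3 + (1/4)t^2 - (3/2)t
L_3(t) = (t + 3)(t + 2)(t + 1)(t - 1) / [-6] = -(1/6)t^4 - (5/6)t^3 - (5/6)t^2 + (5/6)t + 1
L_4(t) = (t + 3)(t + 2)(t + 1)t / [24] = (1/24)t^4 + (1/4)t^3 + (11/24)t^2 + (1/4)t
p(t) = (-3)·L_0 + 4·L_1 + 8·L_2 + 5·L_3 + 3·L_4
Only the coefficient of t is needed; take it from each L_i and combine:
(-3)·(-1/12) + 4·(1/2) + 8·(-3/2) + 5·(5/6) + 3·(1/4) = -29/6

-29/6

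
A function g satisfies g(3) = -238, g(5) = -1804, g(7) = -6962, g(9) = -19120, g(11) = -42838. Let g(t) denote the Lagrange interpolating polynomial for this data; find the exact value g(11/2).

Evaluate each Lagrange basis at t = 11/2:
L_0(11/2) = (1/2)·(-3/2)·(-7/2)·(-11/2)/[(-2)·(-4)·(-6)·(-8)] = -77/2048
L_1(11/2) = (5/2)·(-3/2)·(-7/2)·(-11/2)/[(2)·(-2)·(-4)·(-6)] = 385/512
L_2(11/2) = (5/2)·(1/2)·(-7/2)·(-11/2)/[(4)·(2)·(-2)·(-4)] = 385/1024
L_3(11/2) = (5/2)·(1/2)·(-3/2)·(-11/2)/[(6)·(4)·(2)·(-2)] = -55/512
L_4(11/2) = (5/2)·(1/2)·(-3/2)·(-7/2)/[(8)·(6)·(4)·(2)] = 35/2048
Sum: (-238)·(-77/2048) + (-1804)·(385/512) + (-6962)·(385/1024) + (-19120)·(-55/512) + (-42838)·(35/2048) = -42293/16

-42293/16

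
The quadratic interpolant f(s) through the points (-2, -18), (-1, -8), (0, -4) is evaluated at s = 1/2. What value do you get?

Evaluate each Lagrange basis at s = 1/2:
L_0(1/2) = (3/2)·(1/2)/[(-1)·(-2)] = 3/8
L_1(1/2) = (5/2)·(1/2)/[(1)·(-1)] = -5/4
L_2(1/2) = (5/2)·(3/2)/[(2)·(1)] = 15/8
Sum: (-18)·(3/8) + (-8)·(-5/4) + (-4)·(15/8) = -17/4

-17/4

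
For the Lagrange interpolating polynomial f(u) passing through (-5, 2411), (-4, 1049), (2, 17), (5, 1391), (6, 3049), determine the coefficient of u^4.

3

Build the Lagrange basis polynomials:
L_0(u) = (u + 4)(u - 2)(u - 5)(u - 6) / [770] = (1/770)u^4 - (9/770)u^3 + (74/385)u - 24/77
L_1(u) = (u + 5)(u - 2)(u - 5)(u - 6) / [-540] = -(1/540)u^4 + (2/135)u^3 + (13/540)u^2 - (10/27)u + 5/9
L_2(u) = (u + 5)(u + 4)(u - 5)(u - 6) / [504] = (1/504)u^4 - (1/252)u^3 - (7/72)u^2 + (25/252)u + 25/21
L_3(u) = (u + 5)(u + 4)(u - 2)(u - 6) / [-270] = -(1/270)u^4 - (1/270)u^3 + (4/27)u^2 + (26/135)u - 8/9
L_4(u) = (u + 5)(u + 4)(u - 2)(u - 5) / [440] = (1/440)u^4 + (1/220)u^3 - (3/40)u^2 - (5/44)u + 5/11
f(u) = 2411·L_0 + 1049·L_1 + 17·L_2 + 1391·L_3 + 3049·L_4
Only the coefficient of u^4 is needed; take it from each L_i and combine:
2411·(1/770) + 1049·(-1/540) + 17·(1/504) + 1391·(-1/270) + 3049·(1/440) = 3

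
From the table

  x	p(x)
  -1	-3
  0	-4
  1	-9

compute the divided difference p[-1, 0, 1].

p[-1,0] = (-4 - (-3)) / (0 - (-1)) = -1
p[0,1] = (-9 - (-4)) / (1 - 0) = -5
p[-1,0,1] = (-5 - (-1)) / (1 - (-1)) = -2

-2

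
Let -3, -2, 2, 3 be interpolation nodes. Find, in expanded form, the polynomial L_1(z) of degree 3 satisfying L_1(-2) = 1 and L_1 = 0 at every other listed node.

L_1(z) = (1/20)z^3 - (1/10)z^2 - (9/20)z + 9/10

L_1(z) = (z + 3)(z - 2)(z - 3) / [(1)·(-4)·(-5)]
       = (z^3 - 2z^2 - 9z + 18) / (20)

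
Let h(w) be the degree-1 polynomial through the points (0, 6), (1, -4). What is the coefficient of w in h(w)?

-10

Build the Lagrange basis polynomials:
L_0(w) = (w - 1) / [-1] = -w + 1
L_1(w) = w / [1] = w
h(w) = 6·L_0 + (-4)·L_1
Only the coefficient of w is needed; take it from each L_i and combine:
6·(-1) + (-4)·(1) = -10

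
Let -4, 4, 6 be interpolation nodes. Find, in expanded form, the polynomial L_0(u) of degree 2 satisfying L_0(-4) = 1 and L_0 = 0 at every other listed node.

L_0(u) = (u - 4)(u - 6) / [(-8)·(-10)]
       = (u^2 - 10u + 24) / (80)

L_0(u) = (1/80)u^2 - (1/8)u + 3/10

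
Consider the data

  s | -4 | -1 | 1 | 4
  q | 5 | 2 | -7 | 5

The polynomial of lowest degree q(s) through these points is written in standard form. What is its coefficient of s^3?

The leading coefficient equals the top divided difference q[-4,-1,1,4].
q[-4,-1] = (2 - 5) / (-1 - (-4)) = -1
q[-1,1] = (-7 - 2) / (1 - (-1)) = -9/2
q[1,4] = (5 - (-7)) / (4 - 1) = 4
q[-4,-1,1] = (-9/2 - (-1)) / (1 - (-4)) = -7/10
q[-1,1,4] = (4 - (-9/2)) / (4 - (-1)) = 17/10
q[-4,-1,1,4] = (17/10 - (-7/10)) / (4 - (-4)) = 3/10

3/10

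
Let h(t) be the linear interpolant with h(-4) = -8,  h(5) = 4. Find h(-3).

Evaluate each Lagrange basis at t = -3:
L_0(-3) = (-8)/[(-9)] = 8/9
L_1(-3) = (1)/[(9)] = 1/9
Sum: (-8)·(8/9) + 4·(1/9) = -20/3

-20/3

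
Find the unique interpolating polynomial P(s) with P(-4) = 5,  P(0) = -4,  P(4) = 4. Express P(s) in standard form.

P(s) = (17/32)s^2 - (1/8)s - 4

Newton's divided differences:
P[-4,0] = (-4 - 5) / (0 - (-4)) = -9/4
P[0,4] = (4 - (-4)) / (4 - 0) = 2
P[-4,0,4] = (2 - (-9/4)) / (4 - (-4)) = 17/32
P(s) = 5 + (-9/4)·(s + 4) + (17/32)·(s + 4)s
Expanding: P(s) = (17/32)s^2 - (1/8)s - 4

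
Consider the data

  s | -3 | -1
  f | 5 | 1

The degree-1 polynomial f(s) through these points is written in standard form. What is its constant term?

-1

L_0(s) = (s + 1) / [-2] = -(1/2)s - 1/2
L_1(s) = (s + 3) / [2] = (1/2)s + 3/2
f(s) = 5·L_0 + 1·L_1
Only the constant term is needed; take it from each L_i and combine:
5·(-1/2) + 1·(3/2) = -1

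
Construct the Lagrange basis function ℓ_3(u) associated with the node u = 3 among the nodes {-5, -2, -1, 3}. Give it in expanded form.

ℓ_3(u) = (u + 5)(u + 2)(u + 1) / [(8)·(5)·(4)]
       = (u^3 + 8u^2 + 17u + 10) / (160)

ℓ_3(u) = (1/160)u^3 + (1/20)u^2 + (17/160)u + 1/16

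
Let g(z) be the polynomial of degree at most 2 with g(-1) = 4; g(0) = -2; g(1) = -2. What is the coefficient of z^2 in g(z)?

3

The leading coefficient equals the top divided difference g[-1,0,1].
g[-1,0] = (-2 - 4) / (0 - (-1)) = -6
g[0,1] = (-2 - (-2)) / (1 - 0) = 0
g[-1,0,1] = (0 - (-6)) / (1 - (-1)) = 3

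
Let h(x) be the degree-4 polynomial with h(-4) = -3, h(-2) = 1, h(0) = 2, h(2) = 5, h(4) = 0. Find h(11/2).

L_0(11/2) = (15/2)·(11/2)·(7/2)·(3/2)/[(-2)·(-4)·(-6)·(-8)] = 1155/2048
L_1(11/2) = (19/2)·(11/2)·(7/2)·(3/2)/[(2)·(-2)·(-4)·(-6)] = -1463/512
L_2(11/2) = (19/2)·(15/2)·(7/2)·(3/2)/[(4)·(2)·(-2)·(-4)] = 5985/1024
L_3(11/2) = (19/2)·(15/2)·(11/2)·(3/2)/[(6)·(4)·(2)·(-2)] = -3135/512
L_4(11/2) = (19/2)·(15/2)·(11/2)·(7/2)/[(8)·(6)·(4)·(2)] = 7315/2048
Sum: (-3)·(1155/2048) + 1·(-1463/512) + 2·(5985/1024) + 5·(-3135/512) + 0 = -48077/2048

-48077/2048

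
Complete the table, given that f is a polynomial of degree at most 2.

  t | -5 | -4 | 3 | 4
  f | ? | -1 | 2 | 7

22/7

The 3 known values determine f uniquely (degree ≤ 2).
Evaluate each Lagrange basis at t = -5:
L_0(-5) = (-8)·(-9)/[(-7)·(-8)] = 9/7
L_1(-5) = (-1)·(-9)/[(7)·(-1)] = -9/7
L_2(-5) = (-1)·(-8)/[(8)·(1)] = 1
Sum: (-1)·(9/7) + 2·(-9/7) + 7·(1) = 22/7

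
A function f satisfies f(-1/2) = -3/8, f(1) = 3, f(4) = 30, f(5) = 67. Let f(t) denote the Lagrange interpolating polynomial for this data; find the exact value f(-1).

Evaluate each Lagrange basis at t = -1:
L_0(-1) = (-2)·(-5)·(-6)/[(-3/2)·(-9/2)·(-11/2)] = 160/99
L_1(-1) = (-1/2)·(-5)·(-6)/[(3/2)·(-3)·(-4)] = -5/6
L_2(-1) = (-1/2)·(-2)·(-6)/[(9/2)·(3)·(-1)] = 4/9
L_3(-1) = (-1/2)·(-2)·(-5)/[(11/2)·(4)·(1)] = -5/22
Sum: (-3/8)·(160/99) + 3·(-5/6) + 30·(4/9) + 67·(-5/22) = -5

-5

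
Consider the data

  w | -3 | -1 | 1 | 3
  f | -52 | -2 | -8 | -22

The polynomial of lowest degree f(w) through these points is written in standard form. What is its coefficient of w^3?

1

Build the Lagrange basis polynomials:
L_0(w) = (w + 1)(w - 1)(w - 3) / [-48] = -(1/48)w^3 + (1/16)w^2 + (1/48)w - 1/16
L_1(w) = (w + 3)(w - 1)(w - 3) / [16] = (1/16)w^3 - (1/16)w^2 - (9/16)w + 9/16
L_2(w) = (w + 3)(w + 1)(w - 3) / [-16] = -(1/16)w^3 - (1/16)w^2 + (9/16)w + 9/16
L_3(w) = (w + 3)(w + 1)(w - 1) / [48] = (1/48)w^3 + (1/16)w^2 - (1/48)w - 1/16
f(w) = (-52)·L_0 + (-2)·L_1 + (-8)·L_2 + (-22)·L_3
Only the coefficient of w^3 is needed; take it from each L_i and combine:
(-52)·(-1/48) + (-2)·(1/16) + (-8)·(-1/16) + (-22)·(1/48) = 1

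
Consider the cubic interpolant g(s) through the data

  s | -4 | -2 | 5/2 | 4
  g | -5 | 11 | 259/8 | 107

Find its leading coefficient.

1

The leading coefficient equals the top divided difference g[-4,-2,5/2,4].
g[-4,-2] = (11 - (-5)) / (-2 - (-4)) = 8
g[-2,5/2] = (259/8 - 11) / (5/2 - (-2)) = 19/4
g[5/2,4] = (107 - 259/8) / (4 - 5/2) = 199/4
g[-4,-2,5/2] = (19/4 - 8) / (5/2 - (-4)) = -1/2
g[-2,5/2,4] = (199/4 - 19/4) / (4 - (-2)) = 15/2
g[-4,-2,5/2,4] = (15/2 - (-1/2)) / (4 - (-4)) = 1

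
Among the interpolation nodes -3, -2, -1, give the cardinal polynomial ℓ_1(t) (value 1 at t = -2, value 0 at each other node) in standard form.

ℓ_1(t) = -t^2 - 4t - 3

ℓ_1(t) = (t + 3)(t + 1) / [(1)·(-1)]
       = (t^2 + 4t + 3) / (-1)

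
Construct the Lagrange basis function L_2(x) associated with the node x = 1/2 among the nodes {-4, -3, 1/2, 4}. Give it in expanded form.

L_2(x) = (x + 4)(x + 3)(x - 4) / [(9/2)·(7/2)·(-7/2)]
       = (x^3 + 3x^2 - 16x - 48) / (-441/8)

L_2(x) = -(8/441)x^3 - (8/147)x^2 + (128/441)x + 128/147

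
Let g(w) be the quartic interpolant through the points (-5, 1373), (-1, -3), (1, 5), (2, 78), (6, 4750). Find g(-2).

14

Evaluate each Lagrange basis at w = -2:
L_0(-2) = (-1)·(-3)·(-4)·(-8)/[(-4)·(-6)·(-7)·(-11)] = 4/77
L_1(-2) = (3)·(-3)·(-4)·(-8)/[(4)·(-2)·(-3)·(-7)] = 12/7
L_2(-2) = (3)·(-1)·(-4)·(-8)/[(6)·(2)·(-1)·(-5)] = -8/5
L_3(-2) = (3)·(-1)·(-3)·(-8)/[(7)·(3)·(1)·(-4)] = 6/7
L_4(-2) = (3)·(-1)·(-3)·(-4)/[(11)·(7)·(5)·(4)] = -9/385
Sum: 1373·(4/77) + (-3)·(12/7) + 5·(-8/5) + 78·(6/7) + 4750·(-9/385) = 14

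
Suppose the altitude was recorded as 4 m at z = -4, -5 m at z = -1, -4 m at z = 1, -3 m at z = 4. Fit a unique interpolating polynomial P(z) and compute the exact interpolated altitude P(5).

Evaluate each Lagrange basis at z = 5:
L_0(5) = (6)·(4)·(1)/[(-3)·(-5)·(-8)] = -1/5
L_1(5) = (9)·(4)·(1)/[(3)·(-2)·(-5)] = 6/5
L_2(5) = (9)·(6)·(1)/[(5)·(2)·(-3)] = -9/5
L_3(5) = (9)·(6)·(4)/[(8)·(5)·(3)] = 9/5
Sum: 4·(-1/5) + (-5)·(6/5) + (-4)·(-9/5) + (-3)·(9/5) = -5

-5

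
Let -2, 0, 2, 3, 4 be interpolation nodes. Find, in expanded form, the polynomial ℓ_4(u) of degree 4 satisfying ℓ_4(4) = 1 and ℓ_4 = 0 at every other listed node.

ℓ_4(u) = (1/48)u^4 - (1/16)u^3 - (1/12)u^2 + (1/4)u

ℓ_4(u) = (u + 2)u(u - 2)(u - 3) / [(6)·(4)·(2)·(1)]
       = (u^4 - 3u^3 - 4u^2 + 12u) / (48)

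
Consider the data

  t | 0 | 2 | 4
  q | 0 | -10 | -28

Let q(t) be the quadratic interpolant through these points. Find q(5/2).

Evaluate each Lagrange basis at t = 5/2:
L_0(5/2) = (1/2)·(-3/2)/[(-2)·(-4)] = -3/32
L_1(5/2) = (5/2)·(-3/2)/[(2)·(-2)] = 15/16
L_2(5/2) = (5/2)·(1/2)/[(4)·(2)] = 5/32
Sum: 0 + (-10)·(15/16) + (-28)·(5/32) = -55/4

-55/4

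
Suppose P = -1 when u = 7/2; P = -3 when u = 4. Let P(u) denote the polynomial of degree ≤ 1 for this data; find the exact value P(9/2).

-5

L_0(9/2) = (1/2)/[(-1/2)] = -1
L_1(9/2) = (1)/[(1/2)] = 2
Sum: (-1)·(-1) + (-3)·(2) = -5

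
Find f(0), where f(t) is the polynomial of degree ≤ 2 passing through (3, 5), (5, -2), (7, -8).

139/8

L_0(0) = (-5)·(-7)/[(-2)·(-4)] = 35/8
L_1(0) = (-3)·(-7)/[(2)·(-2)] = -21/4
L_2(0) = (-3)·(-5)/[(4)·(2)] = 15/8
Sum: 5·(35/8) + (-2)·(-21/4) + (-8)·(15/8) = 139/8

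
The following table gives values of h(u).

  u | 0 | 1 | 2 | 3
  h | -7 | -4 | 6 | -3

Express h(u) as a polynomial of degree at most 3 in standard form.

Build the Lagrange basis polynomials:
L_0(u) = (u - 1)(u - 2)(u - 3) / [-6] = -(1/6)u^3 + u^2 - (11/6)u + 1
L_1(u) = u(u - 2)(u - 3) / [2] = (1/2)u^3 - (5/2)u^2 + 3u
L_2(u) = u(u - 1)(u - 3) / [-2] = -(1/2)u^3 + 2u^2 - (3/2)u
L_3(u) = u(u - 1)(u - 2) / [6] = (1/6)u^3 - (1/2)u^2 + (1/3)u
h(u) = (-7)·L_0 + (-4)·L_1 + 6·L_2 + (-3)·L_3
  (-7)·L_0(u) = (7/6)u^3 - 7u^2 + (77/6)u - 7
  (-4)·L_1(u) = -2u^3 + 10u^2 - 12u
  6·L_2(u) = -3u^3 + 12u^2 - 9u
  (-3)·L_3(u) = -(1/2)u^3 + (3/2)u^2 - u
Adding term by term: -(13/3)u^3 + (33/2)u^2 - (55/6)u - 7

h(u) = -(13/3)u^3 + (33/2)u^2 - (55/6)u - 7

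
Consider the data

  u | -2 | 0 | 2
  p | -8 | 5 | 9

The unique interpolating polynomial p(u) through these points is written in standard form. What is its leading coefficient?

-9/8

Build the Lagrange basis polynomials:
L_0(u) = u(u - 2) / [8] = (1/8)u^2 - (1/4)u
L_1(u) = (u + 2)(u - 2) / [-4] = -(1/4)u^2 + 1
L_2(u) = (u + 2)u / [8] = (1/8)u^2 + (1/4)u
p(u) = (-8)·L_0 + 5·L_1 + 9·L_2
Only the coefficient of u^2 is needed; take it from each L_i and combine:
(-8)·(1/8) + 5·(-1/4) + 9·(1/8) = -9/8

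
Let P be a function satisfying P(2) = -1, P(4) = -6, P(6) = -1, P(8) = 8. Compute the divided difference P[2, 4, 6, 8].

P[2,4] = (-6 - (-1)) / (4 - 2) = -5/2
P[4,6] = (-1 - (-6)) / (6 - 4) = 5/2
P[6,8] = (8 - (-1)) / (8 - 6) = 9/2
P[2,4,6] = (5/2 - (-5/2)) / (6 - 2) = 5/4
P[4,6,8] = (9/2 - 5/2) / (8 - 4) = 1/2
P[2,4,6,8] = (1/2 - 5/4) / (8 - 2) = -1/8

-1/8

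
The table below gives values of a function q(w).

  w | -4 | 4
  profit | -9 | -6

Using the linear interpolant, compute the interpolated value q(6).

Evaluate each Lagrange basis at w = 6:
L_0(6) = (2)/[(-8)] = -1/4
L_1(6) = (10)/[(8)] = 5/4
Sum: (-9)·(-1/4) + (-6)·(5/4) = -21/4

-21/4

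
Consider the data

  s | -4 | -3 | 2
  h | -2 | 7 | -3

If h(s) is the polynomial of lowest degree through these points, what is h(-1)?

L_0(-1) = (2)·(-3)/[(-1)·(-6)] = -1
L_1(-1) = (3)·(-3)/[(1)·(-5)] = 9/5
L_2(-1) = (3)·(2)/[(6)·(5)] = 1/5
Sum: (-2)·(-1) + 7·(9/5) + (-3)·(1/5) = 14

14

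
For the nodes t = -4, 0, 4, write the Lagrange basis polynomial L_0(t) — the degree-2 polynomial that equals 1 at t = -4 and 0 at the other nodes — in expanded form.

L_0(t) = (1/32)t^2 - (1/8)t

L_0(t) = t(t - 4) / [(-4)·(-8)]
       = (t^2 - 4t) / (32)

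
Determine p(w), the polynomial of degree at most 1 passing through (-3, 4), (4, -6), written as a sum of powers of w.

Build the Lagrange basis polynomials:
L_0(w) = (w - 4) / [-7] = -(1/7)w + 4/7
L_1(w) = (w + 3) / [7] = (1/7)w + 3/7
p(w) = 4·L_0 + (-6)·L_1
  4·L_0(w) = -(4/7)w + 16/7
  (-6)·L_1(w) = -(6/7)w - 18/7
Adding term by term: -(10/7)w - 2/7

p(w) = -(10/7)w - 2/7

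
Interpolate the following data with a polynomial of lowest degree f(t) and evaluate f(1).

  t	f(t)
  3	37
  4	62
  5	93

5

L_0(1) = (-3)·(-4)/[(-1)·(-2)] = 6
L_1(1) = (-2)·(-4)/[(1)·(-1)] = -8
L_2(1) = (-2)·(-3)/[(2)·(1)] = 3
Sum: 37·(6) + 62·(-8) + 93·(3) = 5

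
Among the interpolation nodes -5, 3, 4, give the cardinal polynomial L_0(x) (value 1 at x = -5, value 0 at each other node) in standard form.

L_0(x) = (x - 3)(x - 4) / [(-8)·(-9)]
       = (x^2 - 7x + 12) / (72)

L_0(x) = (1/72)x^2 - (7/72)x + 1/6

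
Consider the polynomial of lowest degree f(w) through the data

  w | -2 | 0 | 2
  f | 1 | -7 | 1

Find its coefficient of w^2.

Build the Lagrange basis polynomials:
L_0(w) = w(w - 2) / [8] = (1/8)w^2 - (1/4)w
L_1(w) = (w + 2)(w - 2) / [-4] = -(1/4)w^2 + 1
L_2(w) = (w + 2)w / [8] = (1/8)w^2 + (1/4)w
f(w) = 1·L_0 + (-7)·L_1 + 1·L_2
Only the coefficient of w^2 is needed; take it from each L_i and combine:
1·(1/8) + (-7)·(-1/4) + 1·(1/8) = 2

2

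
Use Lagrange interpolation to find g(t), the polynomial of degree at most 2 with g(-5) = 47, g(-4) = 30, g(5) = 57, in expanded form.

L_0(t) = (t + 4)(t - 5) / [10] = (1/10)t^2 - (1/10)t - 2
L_1(t) = (t + 5)(t - 5) / [-9] = -(1/9)t^2 + 25/9
L_2(t) = (t + 5)(t + 4) / [90] = (1/90)t^2 + (1/10)t + 2/9
g(t) = 47·L_0 + 30·L_1 + 57·L_2
  47·L_0(t) = (47/10)t^2 - (47/10)t - 94
  30·L_1(t) = -(10/3)t^2 + 250/3
  57·L_2(t) = (19/30)t^2 + (57/10)t + 38/3
Adding term by term: 2t^2 + t + 2

g(t) = 2t^2 + t + 2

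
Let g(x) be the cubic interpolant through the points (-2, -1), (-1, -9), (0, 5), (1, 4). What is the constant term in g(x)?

5

L_0(x) = (x + 1)x(x - 1) / [-6] = -(1/6)x^3 + (1/6)x
L_1(x) = (x + 2)x(x - 1) / [2] = (1/2)x^3 + (1/2)x^2 - x
L_2(x) = (x + 2)(x + 1)(x - 1) / [-2] = -(1/2)x^3 - x^2 + (1/2)x + 1
L_3(x) = (x + 2)(x + 1)x / [6] = (1/6)x^3 + (1/2)x^2 + (1/3)x
g(x) = (-1)·L_0 + (-9)·L_1 + 5·L_2 + 4·L_3
Only the constant term is needed; take it from each L_i and combine:
(-1)·(0) + (-9)·(0) + 5·(1) + 4·(0) = 5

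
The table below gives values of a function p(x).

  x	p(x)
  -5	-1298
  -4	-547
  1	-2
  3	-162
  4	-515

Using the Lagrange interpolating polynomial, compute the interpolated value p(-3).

Evaluate each Lagrange basis at x = -3:
L_0(-3) = (1)·(-4)·(-6)·(-7)/[(-1)·(-6)·(-8)·(-9)] = -7/18
L_1(-3) = (2)·(-4)·(-6)·(-7)/[(1)·(-5)·(-7)·(-8)] = 6/5
L_2(-3) = (2)·(1)·(-6)·(-7)/[(6)·(5)·(-2)·(-3)] = 7/15
L_3(-3) = (2)·(1)·(-4)·(-7)/[(8)·(7)·(2)·(-1)] = -1/2
L_4(-3) = (2)·(1)·(-4)·(-6)/[(9)·(8)·(3)·(1)] = 2/9
Sum: (-1298)·(-7/18) + (-547)·(6/5) + (-2)·(7/15) + (-162)·(-1/2) + (-515)·(2/9) = -186

-186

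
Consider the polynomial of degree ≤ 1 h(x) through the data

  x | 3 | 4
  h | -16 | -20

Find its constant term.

-4

L_0(x) = (x - 4) / [-1] = -x + 4
L_1(x) = (x - 3) / [1] = x - 3
h(x) = (-16)·L_0 + (-20)·L_1
Only the constant term is needed; take it from each L_i and combine:
(-16)·(4) + (-20)·(-3) = -4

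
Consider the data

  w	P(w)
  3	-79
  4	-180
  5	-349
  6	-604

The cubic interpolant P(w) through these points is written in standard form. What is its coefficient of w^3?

-3

Build the Lagrange basis polynomials:
L_0(w) = (w - 4)(w - 5)(w - 6) / [-6] = -(1/6)w^3 + (5/2)w^2 - (37/3)w + 20
L_1(w) = (w - 3)(w - 5)(w - 6) / [2] = (1/2)w^3 - 7w^2 + (63/2)w - 45
L_2(w) = (w - 3)(w - 4)(w - 6) / [-2] = -(1/2)w^3 + (13/2)w^2 - 27w + 36
L_3(w) = (w - 3)(w - 4)(w - 5) / [6] = (1/6)w^3 - 2w^2 + (47/6)w - 10
P(w) = (-79)·L_0 + (-180)·L_1 + (-349)·L_2 + (-604)·L_3
Only the coefficient of w^3 is needed; take it from each L_i and combine:
(-79)·(-1/6) + (-180)·(1/2) + (-349)·(-1/2) + (-604)·(1/6) = -3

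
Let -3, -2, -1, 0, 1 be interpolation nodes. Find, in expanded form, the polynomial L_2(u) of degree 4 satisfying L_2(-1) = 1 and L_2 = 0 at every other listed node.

L_2(u) = (1/4)u^4 + u^3 + (1/4)u^2 - (3/2)u

L_2(u) = (u + 3)(u + 2)u(u - 1) / [(2)·(1)·(-1)·(-2)]
       = (u^4 + 4u^3 + u^2 - 6u) / (4)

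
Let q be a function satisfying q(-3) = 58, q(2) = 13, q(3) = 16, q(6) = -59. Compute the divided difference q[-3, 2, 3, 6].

-1

q[-3,2] = (13 - 58) / (2 - (-3)) = -9
q[2,3] = (16 - 13) / (3 - 2) = 3
q[3,6] = (-59 - 16) / (6 - 3) = -25
q[-3,2,3] = (3 - (-9)) / (3 - (-3)) = 2
q[2,3,6] = (-25 - 3) / (6 - 2) = -7
q[-3,2,3,6] = (-7 - 2) / (6 - (-3)) = -1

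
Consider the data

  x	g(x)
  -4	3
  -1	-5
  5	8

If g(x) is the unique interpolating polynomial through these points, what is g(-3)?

Using Newton's divided-difference form:
g[-4,-1] = (-5 - 3) / (-1 - (-4)) = -8/3
g[-1,5] = (8 - (-5)) / (5 - (-1)) = 13/6
g[-4,-1,5] = (13/6 - (-8/3)) / (5 - (-4)) = 29/54
g(-3) = 3 + (-8/3)·(1) + (29/54)·(1)·(-2) = -20/27

-20/27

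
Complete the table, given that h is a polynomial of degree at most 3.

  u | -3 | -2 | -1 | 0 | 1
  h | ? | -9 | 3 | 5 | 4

The 4 known values determine h uniquely (degree ≤ 3).
L_0(-3) = (-2)·(-3)·(-4)/[(-1)·(-2)·(-3)] = 4
L_1(-3) = (-1)·(-3)·(-4)/[(1)·(-1)·(-2)] = -6
L_2(-3) = (-1)·(-2)·(-4)/[(2)·(1)·(-1)] = 4
L_3(-3) = (-1)·(-2)·(-3)/[(3)·(2)·(1)] = -1
Sum: (-9)·(4) + 3·(-6) + 5·(4) + 4·(-1) = -38

-38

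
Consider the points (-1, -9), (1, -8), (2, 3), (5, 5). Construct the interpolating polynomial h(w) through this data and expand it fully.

h(w) = -(73/72)w^3 + (199/36)w^2 + (109/72)w - 505/36

Build the Lagrange basis polynomials:
L_0(w) = (w - 1)(w - 2)(w - 5) / [-36] = -(1/36)w^3 + (2/9)w^2 - (17/36)w + 5/18
L_1(w) = (w + 1)(w - 2)(w - 5) / [8] = (1/8)w^3 - (3/4)w^2 + (3/8)w + 5/4
L_2(w) = (w + 1)(w - 1)(w - 5) / [-9] = -(1/9)w^3 + (5/9)w^2 + (1/9)w - 5/9
L_3(w) = (w + 1)(w - 1)(w - 2) / [72] = (1/72)w^3 - (1/36)w^2 - (1/72)w + 1/36
h(w) = (-9)·L_0 + (-8)·L_1 + 3·L_2 + 5·L_3
  (-9)·L_0(w) = (1/4)w^3 - 2w^2 + (17/4)w - 5/2
  (-8)·L_1(w) = -w^3 + 6w^2 - 3w - 10
  3·L_2(w) = -(1/3)w^3 + (5/3)w^2 + (1/3)w - 5/3
  5·L_3(w) = (5/72)w^3 - (5/36)w^2 - (5/72)w + 5/36
Adding term by term: -(73/72)w^3 + (199/36)w^2 + (109/72)w - 505/36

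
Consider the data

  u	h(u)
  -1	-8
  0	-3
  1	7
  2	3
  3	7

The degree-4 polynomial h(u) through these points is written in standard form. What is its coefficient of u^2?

19/24

L_0(u) = u(u - 1)(u - 2)(u - 3) / [24] = (1/24)u^4 - (1/4)u^3 + (11/24)u^2 - (1/4)u
L_1(u) = (u + 1)(u - 1)(u - 2)(u - 3) / [-6] = -(1/6)u^4 + (5/6)u^3 - (5/6)u^2 - (5/6)u + 1
L_2(u) = (u + 1)u(u - 2)(u - 3) / [4] = (1/4)u^4 - u^3 + (1/4)u^2 + (3/2)u
L_3(u) = (u + 1)u(u - 1)(u - 3) / [-6] = -(1/6)u^4 + (1/2)u^3 + (1/6)u^2 - (1/2)u
L_4(u) = (u + 1)u(u - 1)(u - 2) / [24] = (1/24)u^4 - (1/12)u^3 - (1/24)u^2 + (1/12)u
h(u) = (-8)·L_0 + (-3)·L_1 + 7·L_2 + 3·L_3 + 7·L_4
Only the coefficient of u^2 is needed; take it from each L_i and combine:
(-8)·(11/24) + (-3)·(-5/6) + 7·(1/4) + 3·(1/6) + 7·(-1/24) = 19/24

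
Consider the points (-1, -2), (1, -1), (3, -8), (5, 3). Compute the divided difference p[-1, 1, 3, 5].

p[-1,1] = (-1 - (-2)) / (1 - (-1)) = 1/2
p[1,3] = (-8 - (-1)) / (3 - 1) = -7/2
p[3,5] = (3 - (-8)) / (5 - 3) = 11/2
p[-1,1,3] = (-7/2 - 1/2) / (3 - (-1)) = -1
p[1,3,5] = (11/2 - (-7/2)) / (5 - 1) = 9/4
p[-1,1,3,5] = (9/4 - (-1)) / (5 - (-1)) = 13/24

13/24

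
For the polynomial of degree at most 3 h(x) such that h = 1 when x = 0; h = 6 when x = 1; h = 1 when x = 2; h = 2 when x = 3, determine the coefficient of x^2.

Build the Lagrange basis polynomials:
L_0(x) = (x - 1)(x - 2)(x - 3) / [-6] = -(1/6)x^3 + x^2 - (11/6)x + 1
L_1(x) = x(x - 2)(x - 3) / [2] = (1/2)x^3 - (5/2)x^2 + 3x
L_2(x) = x(x - 1)(x - 3) / [-2] = -(1/2)x^3 + 2x^2 - (3/2)x
L_3(x) = x(x - 1)(x - 2) / [6] = (1/6)x^3 - (1/2)x^2 + (1/3)x
h(x) = 1·L_0 + 6·L_1 + 1·L_2 + 2·L_3
Only the coefficient of x^2 is needed; take it from each L_i and combine:
1·(1) + 6·(-5/2) + 1·(2) + 2·(-1/2) = -13

-13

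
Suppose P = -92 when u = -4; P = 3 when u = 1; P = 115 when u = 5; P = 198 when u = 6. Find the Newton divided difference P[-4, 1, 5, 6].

P[-4,1] = (3 - (-92)) / (1 - (-4)) = 19
P[1,5] = (115 - 3) / (5 - 1) = 28
P[5,6] = (198 - 115) / (6 - 5) = 83
P[-4,1,5] = (28 - 19) / (5 - (-4)) = 1
P[1,5,6] = (83 - 28) / (6 - 1) = 11
P[-4,1,5,6] = (11 - 1) / (6 - (-4)) = 1

1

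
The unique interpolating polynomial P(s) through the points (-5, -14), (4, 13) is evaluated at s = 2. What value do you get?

L_0(2) = (-2)/[(-9)] = 2/9
L_1(2) = (7)/[(9)] = 7/9
Sum: (-14)·(2/9) + 13·(7/9) = 7

7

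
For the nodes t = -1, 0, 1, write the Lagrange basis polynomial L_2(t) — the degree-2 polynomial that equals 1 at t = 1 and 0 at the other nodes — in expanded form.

L_2(t) = (1/2)t^2 + (1/2)t

L_2(t) = (t + 1)t / [(2)·(1)]
       = (t^2 + t) / (2)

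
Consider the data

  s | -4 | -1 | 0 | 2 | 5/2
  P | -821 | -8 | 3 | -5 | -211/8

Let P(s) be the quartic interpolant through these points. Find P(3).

Using Newton's divided-difference form:
P[-4,-1] = (-8 - (-821)) / (-1 - (-4)) = 271
P[-1,0] = (3 - (-8)) / (0 - (-1)) = 11
P[0,2] = (-5 - 3) / (2 - 0) = -4
P[2,5/2] = (-211/8 - (-5)) / (5/2 - 2) = -171/4
P[-4,-1,0] = (11 - 271) / (0 - (-4)) = -65
P[-1,0,2] = (-4 - 11) / (2 - (-1)) = -5
P[0,2,5/2] = (-171/4 - (-4)) / (5/2 - 0) = -31/2
P[-4,-1,0,2] = (-5 - (-65)) / (2 - (-4)) = 10
P[-1,0,2,5/2] = (-31/2 - (-5)) / (5/2 - (-1)) = -3
P[-4,-1,0,2,5/2] = (-3 - 10) / (5/2 - (-4)) = -2
P(3) = -821 + 271·(7) + (-65)·(7)·(4) + 10·(7)·(4)·(3) + (-2)·(7)·(4)·(3)·(1) = -72

-72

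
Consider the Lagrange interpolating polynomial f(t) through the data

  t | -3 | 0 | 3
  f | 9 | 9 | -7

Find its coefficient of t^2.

-8/9

L_0(t) = t(t - 3) / [18] = (1/18)t^2 - (1/6)t
L_1(t) = (t + 3)(t - 3) / [-9] = -(1/9)t^2 + 1
L_2(t) = (t + 3)t / [18] = (1/18)t^2 + (1/6)t
f(t) = 9·L_0 + 9·L_1 + (-7)·L_2
Only the coefficient of t^2 is needed; take it from each L_i and combine:
9·(1/18) + 9·(-1/9) + (-7)·(1/18) = -8/9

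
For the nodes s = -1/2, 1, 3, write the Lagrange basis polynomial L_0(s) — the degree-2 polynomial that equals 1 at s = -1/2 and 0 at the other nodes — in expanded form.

L_0(s) = (s - 1)(s - 3) / [(-3/2)·(-7/2)]
       = (s^2 - 4s + 3) / (21/4)

L_0(s) = (4/21)s^2 - (16/21)s + 4/7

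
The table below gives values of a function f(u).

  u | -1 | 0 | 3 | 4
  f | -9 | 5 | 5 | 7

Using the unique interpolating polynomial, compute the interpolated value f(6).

214/5

L_0(6) = (6)·(3)·(2)/[(-1)·(-4)·(-5)] = -9/5
L_1(6) = (7)·(3)·(2)/[(1)·(-3)·(-4)] = 7/2
L_2(6) = (7)·(6)·(2)/[(4)·(3)·(-1)] = -7
L_3(6) = (7)·(6)·(3)/[(5)·(4)·(1)] = 63/10
Sum: (-9)·(-9/5) + 5·(7/2) + 5·(-7) + 7·(63/10) = 214/5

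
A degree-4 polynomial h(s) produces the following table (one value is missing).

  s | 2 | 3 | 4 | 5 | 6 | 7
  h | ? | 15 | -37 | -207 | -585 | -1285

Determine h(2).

The 5 known values determine h uniquely (degree ≤ 4).
Evaluate each Lagrange basis at s = 2:
L_0(2) = (-2)·(-3)·(-4)·(-5)/[(-1)·(-2)·(-3)·(-4)] = 5
L_1(2) = (-1)·(-3)·(-4)·(-5)/[(1)·(-1)·(-2)·(-3)] = -10
L_2(2) = (-1)·(-2)·(-4)·(-5)/[(2)·(1)·(-1)·(-2)] = 10
L_3(2) = (-1)·(-2)·(-3)·(-5)/[(3)·(2)·(1)·(-1)] = -5
L_4(2) = (-1)·(-2)·(-3)·(-4)/[(4)·(3)·(2)·(1)] = 1
Sum: 15·(5) + (-37)·(-10) + (-207)·(10) + (-585)·(-5) + (-1285)·(1) = 15

15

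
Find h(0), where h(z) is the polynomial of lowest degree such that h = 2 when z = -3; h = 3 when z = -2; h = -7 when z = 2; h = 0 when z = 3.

-22/5

L_0(0) = (2)·(-2)·(-3)/[(-1)·(-5)·(-6)] = -2/5
L_1(0) = (3)·(-2)·(-3)/[(1)·(-4)·(-5)] = 9/10
L_2(0) = (3)·(2)·(-3)/[(5)·(4)·(-1)] = 9/10
L_3(0) = (3)·(2)·(-2)/[(6)·(5)·(1)] = -2/5
Sum: 2·(-2/5) + 3·(9/10) + (-7)·(9/10) + 0 = -22/5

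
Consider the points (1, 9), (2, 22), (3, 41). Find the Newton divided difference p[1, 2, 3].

p[1,2] = (22 - 9) / (2 - 1) = 13
p[2,3] = (41 - 22) / (3 - 2) = 19
p[1,2,3] = (19 - 13) / (3 - 1) = 3

3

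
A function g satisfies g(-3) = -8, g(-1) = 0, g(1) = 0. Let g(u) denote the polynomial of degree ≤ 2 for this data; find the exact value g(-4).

Using Newton's divided-difference form:
g[-3,-1] = (0 - (-8)) / (-1 - (-3)) = 4
g[-1,1] = (0 - 0) / (1 - (-1)) = 0
g[-3,-1,1] = (0 - 4) / (1 - (-3)) = -1
g(-4) = -8 + 4·(-1) + (-1)·(-1)·(-3) = -15

-15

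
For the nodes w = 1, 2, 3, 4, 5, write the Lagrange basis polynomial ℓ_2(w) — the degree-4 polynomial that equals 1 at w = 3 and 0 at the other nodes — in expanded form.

ℓ_2(w) = (1/4)w^4 - 3w^3 + (49/4)w^2 - (39/2)w + 10

ℓ_2(w) = (w - 1)(w - 2)(w - 4)(w - 5) / [(2)·(1)·(-1)·(-2)]
       = (w^4 - 12w^3 + 49w^2 - 78w + 40) / (4)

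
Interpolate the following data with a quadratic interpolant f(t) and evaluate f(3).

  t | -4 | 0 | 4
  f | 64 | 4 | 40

L_0(3) = (3)·(-1)/[(-4)·(-8)] = -3/32
L_1(3) = (7)·(-1)/[(4)·(-4)] = 7/16
L_2(3) = (7)·(3)/[(8)·(4)] = 21/32
Sum: 64·(-3/32) + 4·(7/16) + 40·(21/32) = 22

22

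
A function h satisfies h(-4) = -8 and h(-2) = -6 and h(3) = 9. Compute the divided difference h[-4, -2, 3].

h[-4,-2] = (-6 - (-8)) / (-2 - (-4)) = 1
h[-2,3] = (9 - (-6)) / (3 - (-2)) = 3
h[-4,-2,3] = (3 - 1) / (3 - (-4)) = 2/7

2/7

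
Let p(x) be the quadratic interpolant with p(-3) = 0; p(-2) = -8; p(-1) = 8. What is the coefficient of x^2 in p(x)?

L_0(x) = (x + 2)(x + 1) / [2] = (1/2)x^2 + (3/2)x + 1
L_1(x) = (x + 3)(x + 1) / [-1] = -x^2 - 4x - 3
L_2(x) = (x + 3)(x + 2) / [2] = (1/2)x^2 + (5/2)x + 3
p(x) = 0·L_0 + (-8)·L_1 + 8·L_2
Only the coefficient of x^2 is needed; take it from each L_i and combine:
0·(1/2) + (-8)·(-1) + 8·(1/2) = 12

12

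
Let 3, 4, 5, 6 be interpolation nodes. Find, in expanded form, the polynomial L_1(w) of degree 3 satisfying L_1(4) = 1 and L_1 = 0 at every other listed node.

L_1(w) = (1/2)w^3 - 7w^2 + (63/2)w - 45

L_1(w) = (w - 3)(w - 5)(w - 6) / [(1)·(-1)·(-2)]
       = (w^3 - 14w^2 + 63w - 90) / (2)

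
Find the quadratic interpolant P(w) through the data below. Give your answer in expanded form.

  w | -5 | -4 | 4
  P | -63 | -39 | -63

P(w) = -3w^2 - 3w - 3

Build the Lagrange basis polynomials:
L_0(w) = (w + 4)(w - 4) / [9] = (1/9)w^2 - 16/9
L_1(w) = (w + 5)(w - 4) / [-8] = -(1/8)w^2 - (1/8)w + 5/2
L_2(w) = (w + 5)(w + 4) / [72] = (1/72)w^2 + (1/8)w + 5/18
P(w) = (-63)·L_0 + (-39)·L_1 + (-63)·L_2
  (-63)·L_0(w) = -7w^2 + 112
  (-39)·L_1(w) = (39/8)w^2 + (39/8)w - 195/2
  (-63)·L_2(w) = -(7/8)w^2 - (63/8)w - 35/2
Adding term by term: -3w^2 - 3w - 3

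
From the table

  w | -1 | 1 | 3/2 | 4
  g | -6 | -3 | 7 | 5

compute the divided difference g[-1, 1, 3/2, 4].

-43/15

g[-1,1] = (-3 - (-6)) / (1 - (-1)) = 3/2
g[1,3/2] = (7 - (-3)) / (3/2 - 1) = 20
g[3/2,4] = (5 - 7) / (4 - 3/2) = -4/5
g[-1,1,3/2] = (20 - 3/2) / (3/2 - (-1)) = 37/5
g[1,3/2,4] = (-4/5 - 20) / (4 - 1) = -104/15
g[-1,1,3/2,4] = (-104/15 - 37/5) / (4 - (-1)) = -43/15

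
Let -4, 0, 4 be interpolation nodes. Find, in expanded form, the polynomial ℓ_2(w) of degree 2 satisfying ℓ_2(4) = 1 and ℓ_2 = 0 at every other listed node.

ℓ_2(w) = (w + 4)w / [(8)·(4)]
       = (w^2 + 4w) / (32)

ℓ_2(w) = (1/32)w^2 + (1/8)w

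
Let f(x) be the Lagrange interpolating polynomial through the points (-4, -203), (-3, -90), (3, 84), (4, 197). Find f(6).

L_0(6) = (9)·(3)·(2)/[(-1)·(-7)·(-8)] = -27/28
L_1(6) = (10)·(3)·(2)/[(1)·(-6)·(-7)] = 10/7
L_2(6) = (10)·(9)·(2)/[(7)·(6)·(-1)] = -30/7
L_3(6) = (10)·(9)·(3)/[(8)·(7)·(1)] = 135/28
Sum: (-203)·(-27/28) + (-90)·(10/7) + 84·(-30/7) + 197·(135/28) = 657

657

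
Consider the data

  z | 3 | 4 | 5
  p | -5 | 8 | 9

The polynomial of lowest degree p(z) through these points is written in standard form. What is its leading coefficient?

-6

The leading coefficient equals the top divided difference p[3,4,5].
p[3,4] = (8 - (-5)) / (4 - 3) = 13
p[4,5] = (9 - 8) / (5 - 4) = 1
p[3,4,5] = (1 - 13) / (5 - 3) = -6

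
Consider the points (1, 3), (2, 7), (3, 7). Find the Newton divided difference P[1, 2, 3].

-2

P[1,2] = (7 - 3) / (2 - 1) = 4
P[2,3] = (7 - 7) / (3 - 2) = 0
P[1,2,3] = (0 - 4) / (3 - 1) = -2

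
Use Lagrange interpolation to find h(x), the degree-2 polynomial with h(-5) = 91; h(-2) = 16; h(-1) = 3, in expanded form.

h(x) = 3x^2 - 4x - 4

Build the Lagrange basis polynomials:
L_0(x) = (x + 2)(x + 1) / [12] = (1/12)x^2 + (1/4)x + 1/6
L_1(x) = (x + 5)(x + 1) / [-3] = -(1/3)x^2 - 2x - 5/3
L_2(x) = (x + 5)(x + 2) / [4] = (1/4)x^2 + (7/4)x + 5/2
h(x) = 91·L_0 + 16·L_1 + 3·L_2
  91·L_0(x) = (91/12)x^2 + (91/4)x + 91/6
  16·L_1(x) = -(16/3)x^2 - 32x - 80/3
  3·L_2(x) = (3/4)x^2 + (21/4)x + 15/2
Adding term by term: 3x^2 - 4x - 4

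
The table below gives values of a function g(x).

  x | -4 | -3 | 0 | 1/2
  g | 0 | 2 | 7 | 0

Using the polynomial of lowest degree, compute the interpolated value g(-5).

319/42

Evaluate each Lagrange basis at x = -5:
L_0(-5) = (-2)·(-5)·(-11/2)/[(-1)·(-4)·(-9/2)] = 55/18
L_1(-5) = (-1)·(-5)·(-11/2)/[(1)·(-3)·(-7/2)] = -55/21
L_2(-5) = (-1)·(-2)·(-11/2)/[(4)·(3)·(-1/2)] = 11/6
L_3(-5) = (-1)·(-2)·(-5)/[(9/2)·(7/2)·(1/2)] = -80/63
Sum: 0 + 2·(-55/21) + 7·(11/6) + 0 = 319/42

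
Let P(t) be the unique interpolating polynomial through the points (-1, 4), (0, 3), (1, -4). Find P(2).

-17

Using Newton's divided-difference form:
P[-1,0] = (3 - 4) / (0 - (-1)) = -1
P[0,1] = (-4 - 3) / (1 - 0) = -7
P[-1,0,1] = (-7 - (-1)) / (1 - (-1)) = -3
P(2) = 4 + (-1)·(3) + (-3)·(3)·(2) = -17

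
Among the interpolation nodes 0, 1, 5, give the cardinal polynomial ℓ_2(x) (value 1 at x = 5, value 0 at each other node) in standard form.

ℓ_2(x) = (1/20)x^2 - (1/20)x

ℓ_2(x) = x(x - 1) / [(5)·(4)]
       = (x^2 - x) / (20)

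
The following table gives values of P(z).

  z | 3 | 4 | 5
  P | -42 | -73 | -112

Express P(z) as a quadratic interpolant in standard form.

P(z) = -4z^2 - 3z + 3

Build the Lagrange basis polynomials:
L_0(z) = (z - 4)(z - 5) / [2] = (1/2)z^2 - (9/2)z + 10
L_1(z) = (z - 3)(z - 5) / [-1] = -z^2 + 8z - 15
L_2(z) = (z - 3)(z - 4) / [2] = (1/2)z^2 - (7/2)z + 6
P(z) = (-42)·L_0 + (-73)·L_1 + (-112)·L_2
  (-42)·L_0(z) = -21z^2 + 189z - 420
  (-73)·L_1(z) = 73z^2 - 584z + 1095
  (-112)·L_2(z) = -56z^2 + 392z - 672
Adding term by term: -4z^2 - 3z + 3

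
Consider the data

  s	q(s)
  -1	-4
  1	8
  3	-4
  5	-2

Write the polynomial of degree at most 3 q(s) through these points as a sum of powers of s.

q(s) = (19/24)s^3 - (43/8)s^2 + (125/24)s + 59/8

L_0(s) = (s - 1)(s - 3)(s - 5) / [-48] = -(1/48)s^3 + (3/16)s^2 - (23/48)s + 5/16
L_1(s) = (s + 1)(s - 3)(s - 5) / [16] = (1/16)s^3 - (7/16)s^2 + (7/16)s + 15/16
L_2(s) = (s + 1)(s - 1)(s - 5) / [-16] = -(1/16)s^3 + (5/16)s^2 + (1/16)s - 5/16
L_3(s) = (s + 1)(s - 1)(s - 3) / [48] = (1/48)s^3 - (1/16)s^2 - (1/48)s + 1/16
q(s) = (-4)·L_0 + 8·L_1 + (-4)·L_2 + (-2)·L_3
  (-4)·L_0(s) = (1/12)s^3 - (3/4)s^2 + (23/12)s - 5/4
  8·L_1(s) = (1/2)s^3 - (7/2)s^2 + (7/2)s + 15/2
  (-4)·L_2(s) = (1/4)s^3 - (5/4)s^2 - (1/4)s + 5/4
  (-2)·L_3(s) = -(1/24)s^3 + (1/8)s^2 + (1/24)s - 1/8
Adding term by term: (19/24)s^3 - (43/8)s^2 + (125/24)s + 59/8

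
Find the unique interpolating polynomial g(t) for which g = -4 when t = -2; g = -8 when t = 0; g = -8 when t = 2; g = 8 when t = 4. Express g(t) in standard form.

Build the Lagrange basis polynomials:
L_0(t) = t(t - 2)(t - 4) / [-48] = -(1/48)t^3 + (1/8)t^2 - (1/6)t
L_1(t) = (t + 2)(t - 2)(t - 4) / [16] = (1/16)t^3 - (1/4)t^2 - (1/4)t + 1
L_2(t) = (t + 2)t(t - 4) / [-16] = -(1/16)t^3 + (1/8)t^2 + (1/2)t
L_3(t) = (t + 2)t(t - 2) / [48] = (1/48)t^3 - (1/12)t
g(t) = (-4)·L_0 + (-8)·L_1 + (-8)·L_2 + 8·L_3
  (-4)·L_0(t) = (1/12)t^3 - (1/2)t^2 + (2/3)t
  (-8)·L_1(t) = -(1/2)t^3 + 2t^2 + 2t - 8
  (-8)·L_2(t) = (1/2)t^3 - t^2 - 4t
  8·L_3(t) = (1/6)t^3 - (2/3)t
Adding term by term: (1/4)t^3 + (1/2)t^2 - 2t - 8

g(t) = (1/4)t^3 + (1/2)t^2 - 2t - 8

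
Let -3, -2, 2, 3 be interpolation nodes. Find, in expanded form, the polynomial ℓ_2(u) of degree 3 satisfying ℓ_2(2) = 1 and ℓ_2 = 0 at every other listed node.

ℓ_2(u) = -(1/20)u^3 - (1/10)u^2 + (9/20)u + 9/10

ℓ_2(u) = (u + 3)(u + 2)(u - 3) / [(5)·(4)·(-1)]
       = (u^3 + 2u^2 - 9u - 18) / (-20)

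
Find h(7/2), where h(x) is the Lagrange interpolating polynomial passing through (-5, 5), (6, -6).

-7/2

Evaluate each Lagrange basis at x = 7/2:
L_0(7/2) = (-5/2)/[(-11)] = 5/22
L_1(7/2) = (17/2)/[(11)] = 17/22
Sum: 5·(5/22) + (-6)·(17/22) = -7/2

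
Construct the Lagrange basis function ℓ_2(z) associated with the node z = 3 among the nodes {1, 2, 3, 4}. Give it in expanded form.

ℓ_2(z) = -(1/2)z^3 + (7/2)z^2 - 7z + 4

ℓ_2(z) = (z - 1)(z - 2)(z - 4) / [(2)·(1)·(-1)]
       = (z^3 - 7z^2 + 14z - 8) / (-2)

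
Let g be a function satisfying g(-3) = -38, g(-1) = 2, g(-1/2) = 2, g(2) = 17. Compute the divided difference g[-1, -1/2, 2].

2

g[-1,-1/2] = (2 - 2) / (-1/2 - (-1)) = 0
g[-1/2,2] = (17 - 2) / (2 - (-1/2)) = 6
g[-1,-1/2,2] = (6 - 0) / (2 - (-1)) = 2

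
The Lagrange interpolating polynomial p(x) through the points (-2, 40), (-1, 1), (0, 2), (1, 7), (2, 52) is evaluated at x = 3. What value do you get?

L_0(3) = (4)·(3)·(2)·(1)/[(-1)·(-2)·(-3)·(-4)] = 1
L_1(3) = (5)·(3)·(2)·(1)/[(1)·(-1)·(-2)·(-3)] = -5
L_2(3) = (5)·(4)·(2)·(1)/[(2)·(1)·(-1)·(-2)] = 10
L_3(3) = (5)·(4)·(3)·(1)/[(3)·(2)·(1)·(-1)] = -10
L_4(3) = (5)·(4)·(3)·(2)/[(4)·(3)·(2)·(1)] = 5
Sum: 40·(1) + 1·(-5) + 2·(10) + 7·(-10) + 52·(5) = 245

245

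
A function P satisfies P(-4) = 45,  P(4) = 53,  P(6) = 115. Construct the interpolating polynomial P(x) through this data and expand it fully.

L_0(x) = (x - 4)(x - 6) / [80] = (1/80)x^2 - (1/8)x + 3/10
L_1(x) = (x + 4)(x - 6) / [-16] = -(1/16)x^2 + (1/8)x + 3/2
L_2(x) = (x + 4)(x - 4) / [20] = (1/20)x^2 - 4/5
P(x) = 45·L_0 + 53·L_1 + 115·L_2
  45·L_0(x) = (9/16)x^2 - (45/8)x + 27/2
  53·L_1(x) = -(53/16)x^2 + (53/8)x + 159/2
  115·L_2(x) = (23/4)x^2 - 92
Adding term by term: 3x^2 + x + 1

P(x) = 3x^2 + x + 1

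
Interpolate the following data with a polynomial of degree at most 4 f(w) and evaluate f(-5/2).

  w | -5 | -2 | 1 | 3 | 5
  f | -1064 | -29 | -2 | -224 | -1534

Evaluate each Lagrange basis at w = -5/2:
L_0(-5/2) = (-1/2)·(-7/2)·(-11/2)·(-15/2)/[(-3)·(-6)·(-8)·(-10)] = 77/1536
L_1(-5/2) = (5/2)·(-7/2)·(-11/2)·(-15/2)/[(3)·(-3)·(-5)·(-7)] = 55/48
L_2(-5/2) = (5/2)·(-1/2)·(-11/2)·(-15/2)/[(6)·(3)·(-2)·(-4)] = -275/768
L_3(-5/2) = (5/2)·(-1/2)·(-7/2)·(-15/2)/[(8)·(5)·(2)·(-2)] = 105/512
L_4(-5/2) = (5/2)·(-1/2)·(-7/2)·(-11/2)/[(10)·(7)·(4)·(2)] = -11/256
Sum: (-1064)·(77/1536) + (-29)·(55/48) + (-2)·(-275/768) + (-224)·(105/512) + (-1534)·(-11/256) = -527/8

-527/8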